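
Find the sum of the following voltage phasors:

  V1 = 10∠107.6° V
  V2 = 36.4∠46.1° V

Step 1 — Convert each phasor to rectangular form:
  V1 = 10·(cos(107.6°) + j·sin(107.6°)) = -3.024 + j9.532 V
  V2 = 36.4·(cos(46.1°) + j·sin(46.1°)) = 25.24 + j26.23 V
Step 2 — Sum components: V_total = 22.22 + j35.76 V.
Step 3 — Convert to polar: |V_total| = 42.1 V, ∠V_total = 58.1°.

V_total = 42.1∠58.1° V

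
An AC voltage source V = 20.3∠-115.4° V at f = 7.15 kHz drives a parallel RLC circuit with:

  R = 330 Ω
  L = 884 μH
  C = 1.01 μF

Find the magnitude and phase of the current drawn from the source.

Step 1 — Angular frequency: ω = 2π·f = 2π·7150 = 4.492e+04 rad/s.
Step 2 — Component impedances:
  R: Z = R = 330 Ω
  L: Z = jωL = j·4.492e+04·0.000884 = 0 + j39.71 Ω
  C: Z = 1/(jωC) = -j/(ω·C) = 0 - j22.04 Ω
Step 3 — Parallel combination: 1/Z_total = 1/R + 1/L + 1/C; Z_total = 7.267 - j48.43 Ω = 48.97∠-81.5° Ω.
Step 4 — Source phasor: V = 20.3∠-115.4° V = -8.707 - j18.34 V.
Step 5 — Ohm's law: I = V / Z_total = (-8.707 - j18.34) / (7.267 - j48.43) = 0.3439 - j0.2314 A.
Step 6 — Convert to polar: |I| = 0.4145 A, ∠I = -33.9°.

I = 0.4145∠-33.9° A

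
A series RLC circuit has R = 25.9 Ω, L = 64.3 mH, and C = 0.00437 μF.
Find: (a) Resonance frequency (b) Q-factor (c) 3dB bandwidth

Step 1 — Resonance condition Im(Z)=0 gives ω₀ = 1/√(LC).
Step 2 — ω₀ = 1/√(0.0643·4.37e-09) = 5.966e+04 rad/s.
Step 3 — f₀ = ω₀/(2π) = 9495 Hz.
Step 4 — Series Q: Q = ω₀L/R = 5.966e+04·0.0643/25.9 = 148.1.
Step 5 — 3dB bandwidth: Δω = ω₀/Q = 402.8 rad/s; BW = Δω/(2π) = 64.11 Hz.

(a) f₀ = 9495 Hz  (b) Q = 148.1  (c) BW = 64.11 Hz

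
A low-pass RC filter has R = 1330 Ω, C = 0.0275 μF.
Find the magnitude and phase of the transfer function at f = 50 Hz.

Step 1 — Angular frequency: ω = 2π·50 = 314.2 rad/s.
Step 2 — Transfer function: H(jω) = 1/(1 + jωRC).
Step 3 — Denominator: 1 + jωRC = 1 + j·314.2·1330·2.75e-08 = 1 + j0.01149.
Step 4 — H = 0.9999 - j0.01149.
Step 5 — Magnitude: |H| = 0.9999 (-0.0 dB); phase: φ = -0.7°.

|H| = 0.9999 (-0.0 dB), φ = -0.7°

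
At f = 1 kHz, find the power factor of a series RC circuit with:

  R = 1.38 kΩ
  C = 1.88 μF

Step 1 — Angular frequency: ω = 2π·f = 2π·1000 = 6283 rad/s.
Step 2 — Component impedances:
  R: Z = R = 1380 Ω
  C: Z = 1/(jωC) = -j/(ω·C) = 0 - j84.66 Ω
Step 3 — Series combination: Z_total = R + C = 1380 - j84.66 Ω = 1383∠-3.5° Ω.
Step 4 — Power factor: PF = cos(φ) = Re(Z)/|Z| = 1380/1382.6 = 0.9981.
Step 5 — Type: Im(Z) = -84.66 ⇒ leading (phase φ = -3.5°).

PF = 0.9981 (leading, φ = -3.5°)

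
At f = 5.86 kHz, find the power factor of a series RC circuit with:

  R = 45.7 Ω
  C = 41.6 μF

Step 1 — Angular frequency: ω = 2π·f = 2π·5860 = 3.682e+04 rad/s.
Step 2 — Component impedances:
  R: Z = R = 45.7 Ω
  C: Z = 1/(jωC) = -j/(ω·C) = 0 - j0.6529 Ω
Step 3 — Series combination: Z_total = R + C = 45.7 - j0.6529 Ω = 45.7∠-0.8° Ω.
Step 4 — Power factor: PF = cos(φ) = Re(Z)/|Z| = 45.7/45.705 = 0.9999.
Step 5 — Type: Im(Z) = -0.6529 ⇒ leading (phase φ = -0.8°).

PF = 0.9999 (leading, φ = -0.8°)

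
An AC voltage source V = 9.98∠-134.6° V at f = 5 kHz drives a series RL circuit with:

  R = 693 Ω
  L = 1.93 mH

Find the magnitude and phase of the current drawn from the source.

Step 1 — Angular frequency: ω = 2π·f = 2π·5000 = 3.142e+04 rad/s.
Step 2 — Component impedances:
  R: Z = R = 693 Ω
  L: Z = jωL = j·3.142e+04·0.00193 = 0 + j60.63 Ω
Step 3 — Series combination: Z_total = R + L = 693 + j60.63 Ω = 695.6∠5.0° Ω.
Step 4 — Source phasor: V = 9.98∠-134.6° V = -7.007 - j7.106 V.
Step 5 — Ohm's law: I = V / Z_total = (-7.007 - j7.106) / (693 + j60.63) = -0.01093 - j0.009298 A.
Step 6 — Convert to polar: |I| = 0.01435 A, ∠I = -139.6°.

I = 0.01435∠-139.6° A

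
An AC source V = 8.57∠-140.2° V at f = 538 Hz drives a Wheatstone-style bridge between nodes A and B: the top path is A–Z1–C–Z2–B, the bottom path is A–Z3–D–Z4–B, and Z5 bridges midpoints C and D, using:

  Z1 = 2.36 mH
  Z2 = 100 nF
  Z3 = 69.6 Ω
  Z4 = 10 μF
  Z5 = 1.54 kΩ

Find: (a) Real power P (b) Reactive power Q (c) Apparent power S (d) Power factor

Step 1 — Angular frequency: ω = 2π·f = 2π·538 = 3380 rad/s.
Step 2 — Component impedances:
  Z1: Z = jωL = j·3380·0.00236 = 0 + j7.978 Ω
  Z2: Z = 1/(jωC) = -j/(ω·C) = 0 - j2958 Ω
  Z3: Z = R = 69.6 Ω
  Z4: Z = 1/(jωC) = -j/(ω·C) = 0 - j29.58 Ω
  Z5: Z = R = 1540 Ω
Step 3 — Bridge requires nodal analysis (the Z5 bridge couples midpoints C and D, so the two paths cannot be reduced to a simple series/parallel combination). Setting node B to ground and injecting 1 A at node A, the 3-node admittance system at A, C, D solves to V_A = Z_AB = 65.23 - j30.72 Ω = 72.1∠-25.2° Ω.
Step 4 — Source phasor: V = 8.57∠-140.2° V = -6.584 - j5.486 V.
Step 5 — Current: I = V / Z = -0.05019 - j0.1077 A = 0.1189∠-115.0° A.
Step 6 — Complex power: S = V·I* = 0.9215 - j0.4341 VA.
Step 7 — Real power: P = Re(S) = 0.9215 W.
Step 8 — Reactive power: Q = Im(S) = -0.4341 VAR.
Step 9 — Apparent power: |S| = 1.019 VA.
Step 10 — Power factor: PF = P/|S| = 0.9047 (leading).

(a) P = 0.9215 W  (b) Q = -0.4341 VAR  (c) S = 1.019 VA  (d) PF = 0.9047 (leading)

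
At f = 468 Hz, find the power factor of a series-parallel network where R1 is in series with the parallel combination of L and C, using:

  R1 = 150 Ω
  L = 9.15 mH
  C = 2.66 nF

Step 1 — Angular frequency: ω = 2π·f = 2π·468 = 2941 rad/s.
Step 2 — Component impedances:
  R1: Z = R = 150 Ω
  L: Z = jωL = j·2941·0.00915 = 0 + j26.91 Ω
  C: Z = 1/(jωC) = -j/(ω·C) = 0 - j1.278e+05 Ω
Step 3 — Parallel branch: L || C = 1/(1/L + 1/C) = 0 + j26.91 Ω.
Step 4 — Series with R1: Z_total = R1 + (L || C) = 150 + j26.91 Ω = 152.4∠10.2° Ω.
Step 5 — Power factor: PF = cos(φ) = Re(Z)/|Z| = 150/152.4 = 0.9843.
Step 6 — Type: Im(Z) = 26.91 ⇒ lagging (phase φ = 10.2°).

PF = 0.9843 (lagging, φ = 10.2°)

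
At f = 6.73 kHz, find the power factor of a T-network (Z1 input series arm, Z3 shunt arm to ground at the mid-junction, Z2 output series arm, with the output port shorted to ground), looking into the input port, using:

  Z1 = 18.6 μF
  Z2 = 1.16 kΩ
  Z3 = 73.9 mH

Step 1 — Angular frequency: ω = 2π·f = 2π·6730 = 4.229e+04 rad/s.
Step 2 — Component impedances:
  Z1: Z = 1/(jωC) = -j/(ω·C) = 0 - j1.271 Ω
  Z2: Z = R = 1160 Ω
  Z3: Z = jωL = j·4.229e+04·0.0739 = 0 + j3125 Ω
Step 3 — With the output port shorted to ground, the output series arm Z2 runs from the junction to ground; the shunt arm Z3 also runs from the junction to ground. They appear in parallel: Z3 || Z2 = 1020 + j378.5 Ω.
Step 4 — Series with input arm Z1: Z_in = Z1 + (Z3 || Z2) = 1020 + j377.2 Ω = 1087∠20.3° Ω.
Step 5 — Power factor: PF = cos(φ) = Re(Z)/|Z| = 1019.5/1087 = 0.9379.
Step 6 — Type: Im(Z) = 377.2 ⇒ lagging (phase φ = 20.3°).

PF = 0.9379 (lagging, φ = 20.3°)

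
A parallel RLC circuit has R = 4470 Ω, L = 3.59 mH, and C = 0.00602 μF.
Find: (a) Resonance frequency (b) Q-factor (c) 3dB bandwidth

Step 1 — Resonance: ω₀ = 1/√(LC) = 1/√(0.00359·6.02e-09) = 2.151e+05 rad/s.
Step 2 — f₀ = ω₀/(2π) = 3.424e+04 Hz.
Step 3 — Parallel Q: Q = R/(ω₀L) = 4470/(2.151e+05·0.00359) = 5.788.
Step 4 — Bandwidth: Δω = ω₀/Q = 3.716e+04 rad/s; BW = Δω/(2π) = 5914 Hz.

(a) f₀ = 3.424e+04 Hz  (b) Q = 5.788  (c) BW = 5914 Hz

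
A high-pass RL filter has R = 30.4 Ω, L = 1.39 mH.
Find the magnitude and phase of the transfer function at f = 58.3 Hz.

Step 1 — Angular frequency: ω = 2π·58.3 = 366.3 rad/s.
Step 2 — Transfer function: H(jω) = jωL/(R + jωL).
Step 3 — Numerator jωL = j·0.5092; denominator R + jωL = 30.4 + j0.5092.
Step 4 — H = 0.0002805 + j0.01674.
Step 5 — Magnitude: |H| = 0.01675 (-35.5 dB); phase: φ = 89.0°.

|H| = 0.01675 (-35.5 dB), φ = 89.0°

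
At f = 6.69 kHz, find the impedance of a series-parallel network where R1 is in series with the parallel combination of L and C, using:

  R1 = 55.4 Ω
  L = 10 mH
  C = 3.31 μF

Step 1 — Angular frequency: ω = 2π·f = 2π·6690 = 4.203e+04 rad/s.
Step 2 — Component impedances:
  R1: Z = R = 55.4 Ω
  L: Z = jωL = j·4.203e+04·0.01 = 0 + j420.3 Ω
  C: Z = 1/(jωC) = -j/(ω·C) = 0 - j7.187 Ω
Step 3 — Parallel branch: L || C = 1/(1/L + 1/C) = 0 - j7.312 Ω.
Step 4 — Series with R1: Z_total = R1 + (L || C) = 55.4 - j7.312 Ω = 55.88∠-7.5° Ω.

Z = 55.4 - j7.312 Ω = 55.88∠-7.5° Ω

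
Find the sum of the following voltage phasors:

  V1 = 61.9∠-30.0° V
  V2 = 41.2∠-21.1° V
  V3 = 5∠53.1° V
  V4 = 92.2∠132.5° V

Step 1 — Convert each phasor to rectangular form:
  V1 = 61.9·(cos(-30.0°) + j·sin(-30.0°)) = 53.61 - j30.95 V
  V2 = 41.2·(cos(-21.1°) + j·sin(-21.1°)) = 38.44 - j14.83 V
  V3 = 5·(cos(53.1°) + j·sin(53.1°)) = 3.002 + j3.998 V
  V4 = 92.2·(cos(132.5°) + j·sin(132.5°)) = -62.29 + j67.98 V
Step 2 — Sum components: V_total = 32.76 + j26.19 V.
Step 3 — Convert to polar: |V_total| = 41.94 V, ∠V_total = 38.6°.

V_total = 41.94∠38.6° V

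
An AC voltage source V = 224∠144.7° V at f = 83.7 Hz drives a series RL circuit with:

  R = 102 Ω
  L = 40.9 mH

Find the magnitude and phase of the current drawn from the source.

Step 1 — Angular frequency: ω = 2π·f = 2π·83.7 = 525.9 rad/s.
Step 2 — Component impedances:
  R: Z = R = 102 Ω
  L: Z = jωL = j·525.9·0.0409 = 0 + j21.51 Ω
Step 3 — Series combination: Z_total = R + L = 102 + j21.51 Ω = 104.2∠11.9° Ω.
Step 4 — Source phasor: V = 224∠144.7° V = -182.8 + j129.4 V.
Step 5 — Ohm's law: I = V / Z_total = (-182.8 + j129.4) / (102 + j21.51) = -1.46 + j1.577 A.
Step 6 — Convert to polar: |I| = 2.149 A, ∠I = 132.8°.

I = 2.149∠132.8° A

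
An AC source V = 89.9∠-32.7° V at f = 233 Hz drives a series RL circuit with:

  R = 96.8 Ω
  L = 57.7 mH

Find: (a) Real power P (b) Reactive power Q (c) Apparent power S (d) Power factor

Step 1 — Angular frequency: ω = 2π·f = 2π·233 = 1464 rad/s.
Step 2 — Component impedances:
  R: Z = R = 96.8 Ω
  L: Z = jωL = j·1464·0.0577 = 0 + j84.47 Ω
Step 3 — Series combination: Z_total = R + L = 96.8 + j84.47 Ω = 128.5∠41.1° Ω.
Step 4 — Source phasor: V = 89.9∠-32.7° V = 75.65 - j48.57 V.
Step 5 — Current: I = V / Z = 0.1951 - j0.672 A = 0.6997∠-73.8° A.
Step 6 — Complex power: S = V·I* = 47.4 + j41.36 VA.
Step 7 — Real power: P = Re(S) = 47.4 W.
Step 8 — Reactive power: Q = Im(S) = 41.36 VAR.
Step 9 — Apparent power: |S| = 62.91 VA.
Step 10 — Power factor: PF = P/|S| = 0.7535 (lagging).

(a) P = 47.4 W  (b) Q = 41.36 VAR  (c) S = 62.91 VA  (d) PF = 0.7535 (lagging)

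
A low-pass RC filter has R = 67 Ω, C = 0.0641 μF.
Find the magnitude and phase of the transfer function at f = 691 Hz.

Step 1 — Angular frequency: ω = 2π·691 = 4342 rad/s.
Step 2 — Transfer function: H(jω) = 1/(1 + jωRC).
Step 3 — Denominator: 1 + jωRC = 1 + j·4342·67·6.41e-08 = 1 + j0.01865.
Step 4 — H = 0.9997 - j0.01864.
Step 5 — Magnitude: |H| = 0.9998 (-0.0 dB); phase: φ = -1.1°.

|H| = 0.9998 (-0.0 dB), φ = -1.1°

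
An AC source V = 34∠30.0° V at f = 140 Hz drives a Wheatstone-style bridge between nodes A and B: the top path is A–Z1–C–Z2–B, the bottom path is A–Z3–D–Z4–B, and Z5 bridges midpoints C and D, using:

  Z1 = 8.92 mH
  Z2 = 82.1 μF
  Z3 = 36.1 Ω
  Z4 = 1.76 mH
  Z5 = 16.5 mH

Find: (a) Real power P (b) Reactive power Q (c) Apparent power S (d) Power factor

Step 1 — Angular frequency: ω = 2π·f = 2π·140 = 879.6 rad/s.
Step 2 — Component impedances:
  Z1: Z = jωL = j·879.6·0.00892 = 0 + j7.846 Ω
  Z2: Z = 1/(jωC) = -j/(ω·C) = 0 - j13.85 Ω
  Z3: Z = R = 36.1 Ω
  Z4: Z = jωL = j·879.6·0.00176 = 0 + j1.548 Ω
  Z5: Z = jωL = j·879.6·0.0165 = 0 + j14.51 Ω
Step 3 — Bridge requires nodal analysis (the Z5 bridge couples midpoints C and D, so the two paths cannot be reduced to a simple series/parallel combination). Setting node B to ground and injecting 1 A at node A, the 3-node admittance system at A, C, D solves to V_A = Z_AB = 37.6 - j16.79 Ω = 41.18∠-24.1° Ω.
Step 4 — Source phasor: V = 34∠30.0° V = 29.44 + j17 V.
Step 5 — Current: I = V / Z = 0.4846 + j0.6684 A = 0.8256∠54.1° A.
Step 6 — Complex power: S = V·I* = 25.63 - j11.44 VA.
Step 7 — Real power: P = Re(S) = 25.63 W.
Step 8 — Reactive power: Q = Im(S) = -11.44 VAR.
Step 9 — Apparent power: |S| = 28.07 VA.
Step 10 — Power factor: PF = P/|S| = 0.9131 (leading).

(a) P = 25.63 W  (b) Q = -11.44 VAR  (c) S = 28.07 VA  (d) PF = 0.9131 (leading)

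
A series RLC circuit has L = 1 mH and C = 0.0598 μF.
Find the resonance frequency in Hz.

Step 1 — Resonance condition Im(Z)=0 gives ω₀ = 1/√(LC).
Step 2 — ω₀ = 1/√(0.001·5.98e-08) = 1.293e+05 rad/s.
Step 3 — f₀ = ω₀/(2π) = 2.058e+04 Hz.

f₀ = 2.058e+04 Hz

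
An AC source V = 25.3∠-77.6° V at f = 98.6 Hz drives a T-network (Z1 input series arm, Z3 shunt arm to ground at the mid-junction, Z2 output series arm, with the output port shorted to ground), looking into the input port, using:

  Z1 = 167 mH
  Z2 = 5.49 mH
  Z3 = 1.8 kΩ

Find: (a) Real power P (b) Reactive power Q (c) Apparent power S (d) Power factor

Step 1 — Angular frequency: ω = 2π·f = 2π·98.6 = 619.5 rad/s.
Step 2 — Component impedances:
  Z1: Z = jωL = j·619.5·0.167 = 0 + j103.5 Ω
  Z2: Z = jωL = j·619.5·0.00549 = 0 + j3.401 Ω
  Z3: Z = R = 1800 Ω
Step 3 — With the output port shorted to ground, the output series arm Z2 runs from the junction to ground; the shunt arm Z3 also runs from the junction to ground. They appear in parallel: Z3 || Z2 = 0.006427 + j3.401 Ω.
Step 4 — Series with input arm Z1: Z_in = Z1 + (Z3 || Z2) = 0.006427 + j106.9 Ω = 106.9∠90.0° Ω.
Step 5 — Source phasor: V = 25.3∠-77.6° V = 5.433 - j24.71 V.
Step 6 — Current: I = V / Z = -0.2312 - j0.05085 A = 0.2368∠-167.6° A.
Step 7 — Complex power: S = V·I* = 0.0003602 + j5.99 VA.
Step 8 — Real power: P = Re(S) = 0.0003602 W.
Step 9 — Reactive power: Q = Im(S) = 5.99 VAR.
Step 10 — Apparent power: |S| = 5.99 VA.
Step 11 — Power factor: PF = P/|S| = 6.014e-05 (lagging).

(a) P = 0.0003602 W  (b) Q = 5.99 VAR  (c) S = 5.99 VA  (d) PF = 6.014e-05 (lagging)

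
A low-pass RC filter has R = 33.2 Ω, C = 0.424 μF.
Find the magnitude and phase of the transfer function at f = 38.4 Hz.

Step 1 — Angular frequency: ω = 2π·38.4 = 241.3 rad/s.
Step 2 — Transfer function: H(jω) = 1/(1 + jωRC).
Step 3 — Denominator: 1 + jωRC = 1 + j·241.3·33.2·4.24e-07 = 1 + j0.003396.
Step 4 — H = 1 - j0.003396.
Step 5 — Magnitude: |H| = 1 (-0.0 dB); phase: φ = -0.2°.

|H| = 1 (-0.0 dB), φ = -0.2°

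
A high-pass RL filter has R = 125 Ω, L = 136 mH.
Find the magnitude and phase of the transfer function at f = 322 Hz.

Step 1 — Angular frequency: ω = 2π·322 = 2023 rad/s.
Step 2 — Transfer function: H(jω) = jωL/(R + jωL).
Step 3 — Numerator jωL = j·275.2; denominator R + jωL = 125 + j275.2.
Step 4 — H = 0.8289 + j0.3766.
Step 5 — Magnitude: |H| = 0.9105 (-0.8 dB); phase: φ = 24.4°.

|H| = 0.9105 (-0.8 dB), φ = 24.4°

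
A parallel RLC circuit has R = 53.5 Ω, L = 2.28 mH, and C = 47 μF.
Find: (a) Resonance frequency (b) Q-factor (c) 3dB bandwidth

Step 1 — Resonance: ω₀ = 1/√(LC) = 1/√(0.00228·4.7e-05) = 3055 rad/s.
Step 2 — f₀ = ω₀/(2π) = 486.2 Hz.
Step 3 — Parallel Q: Q = R/(ω₀L) = 53.5/(3055·0.00228) = 7.681.
Step 4 — Bandwidth: Δω = ω₀/Q = 397.7 rad/s; BW = Δω/(2π) = 63.29 Hz.

(a) f₀ = 486.2 Hz  (b) Q = 7.681  (c) BW = 63.29 Hz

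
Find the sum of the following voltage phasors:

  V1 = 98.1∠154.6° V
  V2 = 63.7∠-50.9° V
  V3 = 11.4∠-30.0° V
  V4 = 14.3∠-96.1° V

Step 1 — Convert each phasor to rectangular form:
  V1 = 98.1·(cos(154.6°) + j·sin(154.6°)) = -88.62 + j42.08 V
  V2 = 63.7·(cos(-50.9°) + j·sin(-50.9°)) = 40.17 - j49.43 V
  V3 = 11.4·(cos(-30.0°) + j·sin(-30.0°)) = 9.873 - j5.7 V
  V4 = 14.3·(cos(-96.1°) + j·sin(-96.1°)) = -1.52 - j14.22 V
Step 2 — Sum components: V_total = -40.09 - j27.27 V.
Step 3 — Convert to polar: |V_total| = 48.49 V, ∠V_total = -145.8°.

V_total = 48.49∠-145.8° V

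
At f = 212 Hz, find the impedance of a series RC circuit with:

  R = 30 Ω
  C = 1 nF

Step 1 — Angular frequency: ω = 2π·f = 2π·212 = 1332 rad/s.
Step 2 — Component impedances:
  R: Z = R = 30 Ω
  C: Z = 1/(jωC) = -j/(ω·C) = 0 - j7.507e+05 Ω
Step 3 — Series combination: Z_total = R + C = 30 - j7.507e+05 Ω = 7.507e+05∠-90.0° Ω.

Z = 30 - j7.507e+05 Ω = 7.507e+05∠-90.0° Ω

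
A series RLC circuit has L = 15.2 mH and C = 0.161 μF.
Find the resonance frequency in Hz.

Step 1 — Resonance condition Im(Z)=0 gives ω₀ = 1/√(LC).
Step 2 — ω₀ = 1/√(0.0152·1.61e-07) = 2.021e+04 rad/s.
Step 3 — f₀ = ω₀/(2π) = 3217 Hz.

f₀ = 3217 Hz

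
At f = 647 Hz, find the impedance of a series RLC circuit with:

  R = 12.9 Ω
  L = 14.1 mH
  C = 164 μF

Step 1 — Angular frequency: ω = 2π·f = 2π·647 = 4065 rad/s.
Step 2 — Component impedances:
  R: Z = R = 12.9 Ω
  L: Z = jωL = j·4065·0.0141 = 0 + j57.32 Ω
  C: Z = 1/(jωC) = -j/(ω·C) = 0 - j1.5 Ω
Step 3 — Series combination: Z_total = R + L + C = 12.9 + j55.82 Ω = 57.29∠77.0° Ω.

Z = 12.9 + j55.82 Ω = 57.29∠77.0° Ω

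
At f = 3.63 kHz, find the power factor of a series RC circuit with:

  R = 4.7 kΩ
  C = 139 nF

Step 1 — Angular frequency: ω = 2π·f = 2π·3630 = 2.281e+04 rad/s.
Step 2 — Component impedances:
  R: Z = R = 4700 Ω
  C: Z = 1/(jωC) = -j/(ω·C) = 0 - j315.4 Ω
Step 3 — Series combination: Z_total = R + C = 4700 - j315.4 Ω = 4711∠-3.8° Ω.
Step 4 — Power factor: PF = cos(φ) = Re(Z)/|Z| = 4700/4710.57 = 0.9978.
Step 5 — Type: Im(Z) = -315.4 ⇒ leading (phase φ = -3.8°).

PF = 0.9978 (leading, φ = -3.8°)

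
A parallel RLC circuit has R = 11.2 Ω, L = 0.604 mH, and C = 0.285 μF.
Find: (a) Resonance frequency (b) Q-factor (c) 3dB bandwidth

Step 1 — Resonance: ω₀ = 1/√(LC) = 1/√(0.000604·2.85e-07) = 7.622e+04 rad/s.
Step 2 — f₀ = ω₀/(2π) = 1.213e+04 Hz.
Step 3 — Parallel Q: Q = R/(ω₀L) = 11.2/(7.622e+04·0.000604) = 0.2433.
Step 4 — Bandwidth: Δω = ω₀/Q = 3.133e+05 rad/s; BW = Δω/(2π) = 4.986e+04 Hz.

(a) f₀ = 1.213e+04 Hz  (b) Q = 0.2433  (c) BW = 4.986e+04 Hz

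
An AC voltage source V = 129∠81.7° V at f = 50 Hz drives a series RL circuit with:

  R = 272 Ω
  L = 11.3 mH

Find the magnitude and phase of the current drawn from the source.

Step 1 — Angular frequency: ω = 2π·f = 2π·50 = 314.2 rad/s.
Step 2 — Component impedances:
  R: Z = R = 272 Ω
  L: Z = jωL = j·314.2·0.0113 = 0 + j3.55 Ω
Step 3 — Series combination: Z_total = R + L = 272 + j3.55 Ω = 272∠0.7° Ω.
Step 4 — Source phasor: V = 129∠81.7° V = 18.62 + j127.6 V.
Step 5 — Ohm's law: I = V / Z_total = (18.62 + j127.6) / (272 + j3.55) = 0.07458 + j0.4683 A.
Step 6 — Convert to polar: |I| = 0.4742 A, ∠I = 81.0°.

I = 0.4742∠81.0° A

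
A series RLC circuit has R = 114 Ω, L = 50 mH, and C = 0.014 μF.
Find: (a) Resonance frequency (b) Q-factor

Step 1 — Resonance condition Im(Z)=0 gives ω₀ = 1/√(LC).
Step 2 — ω₀ = 1/√(0.05·1.4e-08) = 3.78e+04 rad/s.
Step 3 — f₀ = ω₀/(2π) = 6015 Hz.
Step 4 — Series Q: Q = ω₀L/R = 3.78e+04·0.05/114 = 16.58.

(a) f₀ = 6015 Hz  (b) Q = 16.58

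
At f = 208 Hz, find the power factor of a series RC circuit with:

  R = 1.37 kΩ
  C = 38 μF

Step 1 — Angular frequency: ω = 2π·f = 2π·208 = 1307 rad/s.
Step 2 — Component impedances:
  R: Z = R = 1370 Ω
  C: Z = 1/(jωC) = -j/(ω·C) = 0 - j20.14 Ω
Step 3 — Series combination: Z_total = R + C = 1370 - j20.14 Ω = 1370∠-0.8° Ω.
Step 4 — Power factor: PF = cos(φ) = Re(Z)/|Z| = 1370/1370.1 = 0.9999.
Step 5 — Type: Im(Z) = -20.14 ⇒ leading (phase φ = -0.8°).

PF = 0.9999 (leading, φ = -0.8°)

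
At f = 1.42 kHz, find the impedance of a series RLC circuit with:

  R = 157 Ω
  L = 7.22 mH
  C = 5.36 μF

Step 1 — Angular frequency: ω = 2π·f = 2π·1420 = 8922 rad/s.
Step 2 — Component impedances:
  R: Z = R = 157 Ω
  L: Z = jωL = j·8922·0.00722 = 0 + j64.42 Ω
  C: Z = 1/(jωC) = -j/(ω·C) = 0 - j20.91 Ω
Step 3 — Series combination: Z_total = R + L + C = 157 + j43.51 Ω = 162.9∠15.5° Ω.

Z = 157 + j43.51 Ω = 162.9∠15.5° Ω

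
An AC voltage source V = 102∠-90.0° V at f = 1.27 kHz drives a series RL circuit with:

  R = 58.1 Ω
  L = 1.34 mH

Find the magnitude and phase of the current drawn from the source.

Step 1 — Angular frequency: ω = 2π·f = 2π·1270 = 7980 rad/s.
Step 2 — Component impedances:
  R: Z = R = 58.1 Ω
  L: Z = jωL = j·7980·0.00134 = 0 + j10.69 Ω
Step 3 — Series combination: Z_total = R + L = 58.1 + j10.69 Ω = 59.08∠10.4° Ω.
Step 4 — Source phasor: V = 102∠-90.0° V = 0 - j102 V.
Step 5 — Ohm's law: I = V / Z_total = (0 - j102) / (58.1 + j10.69) = -0.3125 - j1.698 A.
Step 6 — Convert to polar: |I| = 1.727 A, ∠I = -100.4°.

I = 1.727∠-100.4° A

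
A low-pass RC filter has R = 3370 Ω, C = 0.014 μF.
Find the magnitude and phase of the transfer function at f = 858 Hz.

Step 1 — Angular frequency: ω = 2π·858 = 5391 rad/s.
Step 2 — Transfer function: H(jω) = 1/(1 + jωRC).
Step 3 — Denominator: 1 + jωRC = 1 + j·5391·3370·1.4e-08 = 1 + j0.2543.
Step 4 — H = 0.9392 - j0.2389.
Step 5 — Magnitude: |H| = 0.9691 (-0.3 dB); phase: φ = -14.3°.

|H| = 0.9691 (-0.3 dB), φ = -14.3°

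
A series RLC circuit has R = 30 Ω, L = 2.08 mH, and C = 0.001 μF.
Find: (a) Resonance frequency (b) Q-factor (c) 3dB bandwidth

Step 1 — Resonance: ω₀ = 1/√(LC) = 1/√(0.00208·1e-09) = 6.934e+05 rad/s.
Step 2 — f₀ = ω₀/(2π) = 1.104e+05 Hz.
Step 3 — Series Q: Q = ω₀L/R = 6.934e+05·0.00208/30 = 48.07.
Step 4 — Bandwidth: Δω = ω₀/Q = 1.442e+04 rad/s; BW = Δω/(2π) = 2296 Hz.

(a) f₀ = 1.104e+05 Hz  (b) Q = 48.07  (c) BW = 2296 Hz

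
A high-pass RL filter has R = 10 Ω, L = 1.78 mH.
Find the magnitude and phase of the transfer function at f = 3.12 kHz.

Step 1 — Angular frequency: ω = 2π·3120 = 1.96e+04 rad/s.
Step 2 — Transfer function: H(jω) = jωL/(R + jωL).
Step 3 — Numerator jωL = j·34.89; denominator R + jωL = 10 + j34.89.
Step 4 — H = 0.9241 + j0.2648.
Step 5 — Magnitude: |H| = 0.9613 (-0.3 dB); phase: φ = 16.0°.

|H| = 0.9613 (-0.3 dB), φ = 16.0°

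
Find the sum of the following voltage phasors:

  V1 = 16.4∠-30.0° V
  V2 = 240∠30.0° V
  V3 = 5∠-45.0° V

Step 1 — Convert each phasor to rectangular form:
  V1 = 16.4·(cos(-30.0°) + j·sin(-30.0°)) = 14.2 - j8.2 V
  V2 = 240·(cos(30.0°) + j·sin(30.0°)) = 207.8 + j120 V
  V3 = 5·(cos(-45.0°) + j·sin(-45.0°)) = 3.536 - j3.536 V
Step 2 — Sum components: V_total = 225.6 + j108.3 V.
Step 3 — Convert to polar: |V_total| = 250.2 V, ∠V_total = 25.6°.

V_total = 250.2∠25.6° V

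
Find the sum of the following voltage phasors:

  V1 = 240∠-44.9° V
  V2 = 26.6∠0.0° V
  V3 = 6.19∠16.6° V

Step 1 — Convert each phasor to rectangular form:
  V1 = 240·(cos(-44.9°) + j·sin(-44.9°)) = 170 - j169.4 V
  V2 = 26.6·(cos(0.0°) + j·sin(0.0°)) = 26.6 V
  V3 = 6.19·(cos(16.6°) + j·sin(16.6°)) = 5.932 + j1.768 V
Step 2 — Sum components: V_total = 202.5 - j167.6 V.
Step 3 — Convert to polar: |V_total| = 262.9 V, ∠V_total = -39.6°.

V_total = 262.9∠-39.6° V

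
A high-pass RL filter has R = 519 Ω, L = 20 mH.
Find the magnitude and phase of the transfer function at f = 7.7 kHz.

Step 1 — Angular frequency: ω = 2π·7700 = 4.838e+04 rad/s.
Step 2 — Transfer function: H(jω) = jωL/(R + jωL).
Step 3 — Numerator jωL = j·967.6; denominator R + jωL = 519 + j967.6.
Step 4 — H = 0.7766 + j0.4165.
Step 5 — Magnitude: |H| = 0.8812 (-1.1 dB); phase: φ = 28.2°.

|H| = 0.8812 (-1.1 dB), φ = 28.2°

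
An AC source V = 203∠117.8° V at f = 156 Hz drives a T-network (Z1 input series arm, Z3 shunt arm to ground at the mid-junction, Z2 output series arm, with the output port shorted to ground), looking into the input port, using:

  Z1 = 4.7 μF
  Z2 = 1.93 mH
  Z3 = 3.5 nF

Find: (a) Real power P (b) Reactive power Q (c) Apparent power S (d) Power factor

Step 1 — Angular frequency: ω = 2π·f = 2π·156 = 980.2 rad/s.
Step 2 — Component impedances:
  Z1: Z = 1/(jωC) = -j/(ω·C) = 0 - j217.1 Ω
  Z2: Z = jωL = j·980.2·0.00193 = 0 + j1.892 Ω
  Z3: Z = 1/(jωC) = -j/(ω·C) = 0 - j2.915e+05 Ω
Step 3 — With the output port shorted to ground, the output series arm Z2 runs from the junction to ground; the shunt arm Z3 also runs from the junction to ground. They appear in parallel: Z3 || Z2 = 0 + j1.892 Ω.
Step 4 — Series with input arm Z1: Z_in = Z1 + (Z3 || Z2) = 0 - j215.2 Ω = 215.2∠-90.0° Ω.
Step 5 — Source phasor: V = 203∠117.8° V = -94.68 + j179.6 V.
Step 6 — Current: I = V / Z = -0.8345 - j0.44 A = 0.9434∠-152.2° A.
Step 7 — Complex power: S = V·I* = 0 - j191.5 VA.
Step 8 — Real power: P = Re(S) = 0 W.
Step 9 — Reactive power: Q = Im(S) = -191.5 VAR.
Step 10 — Apparent power: |S| = 191.5 VA.
Step 11 — Power factor: PF = P/|S| = 0 (leading).

(a) P = 0 W  (b) Q = -191.5 VAR  (c) S = 191.5 VA  (d) PF = 0 (leading)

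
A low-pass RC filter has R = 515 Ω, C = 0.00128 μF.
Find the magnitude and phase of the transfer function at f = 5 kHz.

Step 1 — Angular frequency: ω = 2π·5000 = 3.142e+04 rad/s.
Step 2 — Transfer function: H(jω) = 1/(1 + jωRC).
Step 3 — Denominator: 1 + jωRC = 1 + j·3.142e+04·515·1.28e-09 = 1 + j0.02071.
Step 4 — H = 0.9996 - j0.0207.
Step 5 — Magnitude: |H| = 0.9998 (-0.0 dB); phase: φ = -1.2°.

|H| = 0.9998 (-0.0 dB), φ = -1.2°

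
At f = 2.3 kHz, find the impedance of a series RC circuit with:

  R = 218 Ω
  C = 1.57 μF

Step 1 — Angular frequency: ω = 2π·f = 2π·2300 = 1.445e+04 rad/s.
Step 2 — Component impedances:
  R: Z = R = 218 Ω
  C: Z = 1/(jωC) = -j/(ω·C) = 0 - j44.08 Ω
Step 3 — Series combination: Z_total = R + C = 218 - j44.08 Ω = 222.4∠-11.4° Ω.

Z = 218 - j44.08 Ω = 222.4∠-11.4° Ω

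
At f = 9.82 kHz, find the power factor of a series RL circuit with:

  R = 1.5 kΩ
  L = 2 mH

Step 1 — Angular frequency: ω = 2π·f = 2π·9820 = 6.17e+04 rad/s.
Step 2 — Component impedances:
  R: Z = R = 1500 Ω
  L: Z = jωL = j·6.17e+04·0.002 = 0 + j123.4 Ω
Step 3 — Series combination: Z_total = R + L = 1500 + j123.4 Ω = 1505∠4.7° Ω.
Step 4 — Power factor: PF = cos(φ) = Re(Z)/|Z| = 1500/1505.1 = 0.9966.
Step 5 — Type: Im(Z) = 123.4 ⇒ lagging (phase φ = 4.7°).

PF = 0.9966 (lagging, φ = 4.7°)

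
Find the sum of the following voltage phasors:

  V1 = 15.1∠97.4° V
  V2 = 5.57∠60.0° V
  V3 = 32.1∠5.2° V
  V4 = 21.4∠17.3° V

Step 1 — Convert each phasor to rectangular form:
  V1 = 15.1·(cos(97.4°) + j·sin(97.4°)) = -1.945 + j14.97 V
  V2 = 5.57·(cos(60.0°) + j·sin(60.0°)) = 2.785 + j4.824 V
  V3 = 32.1·(cos(5.2°) + j·sin(5.2°)) = 31.97 + j2.909 V
  V4 = 21.4·(cos(17.3°) + j·sin(17.3°)) = 20.43 + j6.364 V
Step 2 — Sum components: V_total = 53.24 + j29.07 V.
Step 3 — Convert to polar: |V_total| = 60.66 V, ∠V_total = 28.6°.

V_total = 60.66∠28.6° V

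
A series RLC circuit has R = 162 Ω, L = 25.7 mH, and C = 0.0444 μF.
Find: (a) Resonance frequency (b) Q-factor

Step 1 — Resonance condition Im(Z)=0 gives ω₀ = 1/√(LC).
Step 2 — ω₀ = 1/√(0.0257·4.44e-08) = 2.96e+04 rad/s.
Step 3 — f₀ = ω₀/(2π) = 4712 Hz.
Step 4 — Series Q: Q = ω₀L/R = 2.96e+04·0.0257/162 = 4.696.

(a) f₀ = 4712 Hz  (b) Q = 4.696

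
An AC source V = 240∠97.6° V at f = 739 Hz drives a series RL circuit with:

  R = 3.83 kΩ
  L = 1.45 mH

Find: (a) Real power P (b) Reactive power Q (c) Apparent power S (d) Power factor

Step 1 — Angular frequency: ω = 2π·f = 2π·739 = 4643 rad/s.
Step 2 — Component impedances:
  R: Z = R = 3830 Ω
  L: Z = jωL = j·4643·0.00145 = 0 + j6.733 Ω
Step 3 — Series combination: Z_total = R + L = 3830 + j6.733 Ω = 3830∠0.1° Ω.
Step 4 — Source phasor: V = 240∠97.6° V = -31.74 + j237.9 V.
Step 5 — Current: I = V / Z = -0.008178 + j0.06213 A = 0.06266∠97.5° A.
Step 6 — Complex power: S = V·I* = 15.04 + j0.02644 VA.
Step 7 — Real power: P = Re(S) = 15.04 W.
Step 8 — Reactive power: Q = Im(S) = 0.02644 VAR.
Step 9 — Apparent power: |S| = 15.04 VA.
Step 10 — Power factor: PF = P/|S| = 1 (lagging).

(a) P = 15.04 W  (b) Q = 0.02644 VAR  (c) S = 15.04 VA  (d) PF = 1 (lagging)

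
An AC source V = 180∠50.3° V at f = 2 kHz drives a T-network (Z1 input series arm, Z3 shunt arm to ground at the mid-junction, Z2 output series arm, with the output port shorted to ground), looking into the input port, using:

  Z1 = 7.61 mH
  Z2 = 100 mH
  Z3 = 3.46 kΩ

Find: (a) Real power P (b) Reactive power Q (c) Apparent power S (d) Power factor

Step 1 — Angular frequency: ω = 2π·f = 2π·2000 = 1.257e+04 rad/s.
Step 2 — Component impedances:
  Z1: Z = jωL = j·1.257e+04·0.00761 = 0 + j95.63 Ω
  Z2: Z = jωL = j·1.257e+04·0.1 = 0 + j1257 Ω
  Z3: Z = R = 3460 Ω
Step 3 — With the output port shorted to ground, the output series arm Z2 runs from the junction to ground; the shunt arm Z3 also runs from the junction to ground. They appear in parallel: Z3 || Z2 = 403.2 + j1110 Ω.
Step 4 — Series with input arm Z1: Z_in = Z1 + (Z3 || Z2) = 403.2 + j1206 Ω = 1271∠71.5° Ω.
Step 5 — Source phasor: V = 180∠50.3° V = 115 + j138.5 V.
Step 6 — Current: I = V / Z = 0.132 - j0.05122 A = 0.1416∠-21.2° A.
Step 7 — Complex power: S = V·I* = 8.081 + j24.17 VA.
Step 8 — Real power: P = Re(S) = 8.081 W.
Step 9 — Reactive power: Q = Im(S) = 24.17 VAR.
Step 10 — Apparent power: |S| = 25.48 VA.
Step 11 — Power factor: PF = P/|S| = 0.3171 (lagging).

(a) P = 8.081 W  (b) Q = 24.17 VAR  (c) S = 25.48 VA  (d) PF = 0.3171 (lagging)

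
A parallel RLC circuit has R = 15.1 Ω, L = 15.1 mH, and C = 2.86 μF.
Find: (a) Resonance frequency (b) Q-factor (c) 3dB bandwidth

Step 1 — Resonance: ω₀ = 1/√(LC) = 1/√(0.0151·2.86e-06) = 4812 rad/s.
Step 2 — f₀ = ω₀/(2π) = 765.9 Hz.
Step 3 — Parallel Q: Q = R/(ω₀L) = 15.1/(4812·0.0151) = 0.2078.
Step 4 — Bandwidth: Δω = ω₀/Q = 2.316e+04 rad/s; BW = Δω/(2π) = 3685 Hz.

(a) f₀ = 765.9 Hz  (b) Q = 0.2078  (c) BW = 3685 Hz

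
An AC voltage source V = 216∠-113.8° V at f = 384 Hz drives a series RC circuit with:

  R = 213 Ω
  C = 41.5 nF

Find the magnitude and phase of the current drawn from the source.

Step 1 — Angular frequency: ω = 2π·f = 2π·384 = 2413 rad/s.
Step 2 — Component impedances:
  R: Z = R = 213 Ω
  C: Z = 1/(jωC) = -j/(ω·C) = 0 - j9987 Ω
Step 3 — Series combination: Z_total = R + C = 213 - j9987 Ω = 9989∠-88.8° Ω.
Step 4 — Source phasor: V = 216∠-113.8° V = -87.17 - j197.6 V.
Step 5 — Ohm's law: I = V / Z_total = (-87.17 - j197.6) / (213 - j9987) = 0.01959 - j0.009146 A.
Step 6 — Convert to polar: |I| = 0.02162 A, ∠I = -25.0°.

I = 0.02162∠-25.0° A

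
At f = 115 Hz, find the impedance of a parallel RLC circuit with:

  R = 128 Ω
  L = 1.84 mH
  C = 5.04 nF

Step 1 — Angular frequency: ω = 2π·f = 2π·115 = 722.6 rad/s.
Step 2 — Component impedances:
  R: Z = R = 128 Ω
  L: Z = jωL = j·722.6·0.00184 = 0 + j1.33 Ω
  C: Z = 1/(jωC) = -j/(ω·C) = 0 - j2.746e+05 Ω
Step 3 — Parallel combination: 1/Z_total = 1/R + 1/L + 1/C; Z_total = 0.01381 + j1.329 Ω = 1.329∠89.4° Ω.

Z = 0.01381 + j1.329 Ω = 1.329∠89.4° Ω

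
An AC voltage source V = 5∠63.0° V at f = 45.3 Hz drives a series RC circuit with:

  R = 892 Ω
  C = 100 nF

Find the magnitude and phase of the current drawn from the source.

Step 1 — Angular frequency: ω = 2π·f = 2π·45.3 = 284.6 rad/s.
Step 2 — Component impedances:
  R: Z = R = 892 Ω
  C: Z = 1/(jωC) = -j/(ω·C) = 0 - j3.513e+04 Ω
Step 3 — Series combination: Z_total = R + C = 892 - j3.513e+04 Ω = 3.514e+04∠-88.5° Ω.
Step 4 — Source phasor: V = 5∠63.0° V = 2.27 + j4.455 V.
Step 5 — Ohm's law: I = V / Z_total = (2.27 + j4.455) / (892 - j3.513e+04) = -0.0001251 + j6.778e-05 A.
Step 6 — Convert to polar: |I| = 0.0001423 A, ∠I = 151.5°.

I = 0.0001423∠151.5° A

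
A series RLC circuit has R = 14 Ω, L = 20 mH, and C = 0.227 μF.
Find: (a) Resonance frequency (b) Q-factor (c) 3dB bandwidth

Step 1 — Resonance condition Im(Z)=0 gives ω₀ = 1/√(LC).
Step 2 — ω₀ = 1/√(0.02·2.27e-07) = 1.484e+04 rad/s.
Step 3 — f₀ = ω₀/(2π) = 2362 Hz.
Step 4 — Series Q: Q = ω₀L/R = 1.484e+04·0.02/14 = 21.2.
Step 5 — 3dB bandwidth: Δω = ω₀/Q = 700 rad/s; BW = Δω/(2π) = 111.4 Hz.

(a) f₀ = 2362 Hz  (b) Q = 21.2  (c) BW = 111.4 Hz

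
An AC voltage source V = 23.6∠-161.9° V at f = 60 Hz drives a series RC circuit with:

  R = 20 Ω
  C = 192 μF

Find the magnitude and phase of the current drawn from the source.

Step 1 — Angular frequency: ω = 2π·f = 2π·60 = 377 rad/s.
Step 2 — Component impedances:
  R: Z = R = 20 Ω
  C: Z = 1/(jωC) = -j/(ω·C) = 0 - j13.82 Ω
Step 3 — Series combination: Z_total = R + C = 20 - j13.82 Ω = 24.31∠-34.6° Ω.
Step 4 — Source phasor: V = 23.6∠-161.9° V = -22.43 - j7.332 V.
Step 5 — Ohm's law: I = V / Z_total = (-22.43 - j7.332) / (20 - j13.82) = -0.5879 - j0.7727 A.
Step 6 — Convert to polar: |I| = 0.9709 A, ∠I = -127.3°.

I = 0.9709∠-127.3° A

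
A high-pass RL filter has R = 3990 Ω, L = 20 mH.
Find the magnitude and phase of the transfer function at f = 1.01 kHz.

Step 1 — Angular frequency: ω = 2π·1010 = 6346 rad/s.
Step 2 — Transfer function: H(jω) = jωL/(R + jωL).
Step 3 — Numerator jωL = j·126.9; denominator R + jωL = 3990 + j126.9.
Step 4 — H = 0.001011 + j0.03178.
Step 5 — Magnitude: |H| = 0.03179 (-30.0 dB); phase: φ = 88.2°.

|H| = 0.03179 (-30.0 dB), φ = 88.2°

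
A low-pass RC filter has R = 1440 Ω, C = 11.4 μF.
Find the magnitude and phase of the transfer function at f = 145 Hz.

Step 1 — Angular frequency: ω = 2π·145 = 911.1 rad/s.
Step 2 — Transfer function: H(jω) = 1/(1 + jωRC).
Step 3 — Denominator: 1 + jωRC = 1 + j·911.1·1440·1.14e-05 = 1 + j14.96.
Step 4 — H = 0.004451 - j0.06657.
Step 5 — Magnitude: |H| = 0.06671 (-23.5 dB); phase: φ = -86.2°.

|H| = 0.06671 (-23.5 dB), φ = -86.2°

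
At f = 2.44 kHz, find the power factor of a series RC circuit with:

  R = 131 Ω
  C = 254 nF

Step 1 — Angular frequency: ω = 2π·f = 2π·2440 = 1.533e+04 rad/s.
Step 2 — Component impedances:
  R: Z = R = 131 Ω
  C: Z = 1/(jωC) = -j/(ω·C) = 0 - j256.8 Ω
Step 3 — Series combination: Z_total = R + C = 131 - j256.8 Ω = 288.3∠-63.0° Ω.
Step 4 — Power factor: PF = cos(φ) = Re(Z)/|Z| = 131/288.3 = 0.4544.
Step 5 — Type: Im(Z) = -256.8 ⇒ leading (phase φ = -63.0°).

PF = 0.4544 (leading, φ = -63.0°)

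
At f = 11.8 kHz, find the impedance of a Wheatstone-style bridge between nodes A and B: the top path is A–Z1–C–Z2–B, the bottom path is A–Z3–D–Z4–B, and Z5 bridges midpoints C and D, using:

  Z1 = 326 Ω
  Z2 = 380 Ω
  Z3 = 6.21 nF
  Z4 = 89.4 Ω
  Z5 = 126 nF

Step 1 — Angular frequency: ω = 2π·f = 2π·1.18e+04 = 7.414e+04 rad/s.
Step 2 — Component impedances:
  Z1: Z = R = 326 Ω
  Z2: Z = R = 380 Ω
  Z3: Z = 1/(jωC) = -j/(ω·C) = 0 - j2172 Ω
  Z4: Z = R = 89.4 Ω
  Z5: Z = 1/(jωC) = -j/(ω·C) = 0 - j107 Ω
Step 3 — Bridge requires nodal analysis (the Z5 bridge couples midpoints C and D, so the two paths cannot be reduced to a simple series/parallel combination). Setting node B to ground and injecting 1 A at node A, the 3-node admittance system at A, C, D solves to V_A = Z_AB = 381.8 - j111.1 Ω = 397.6∠-16.2° Ω.

Z = 381.8 - j111.1 Ω = 397.6∠-16.2° Ω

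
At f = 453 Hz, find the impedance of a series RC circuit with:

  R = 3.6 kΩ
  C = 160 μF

Step 1 — Angular frequency: ω = 2π·f = 2π·453 = 2846 rad/s.
Step 2 — Component impedances:
  R: Z = R = 3600 Ω
  C: Z = 1/(jωC) = -j/(ω·C) = 0 - j2.196 Ω
Step 3 — Series combination: Z_total = R + C = 3600 - j2.196 Ω = 3600∠-0.0° Ω.

Z = 3600 - j2.196 Ω = 3600∠-0.0° Ω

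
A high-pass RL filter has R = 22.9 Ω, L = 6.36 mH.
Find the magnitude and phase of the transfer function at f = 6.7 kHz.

Step 1 — Angular frequency: ω = 2π·6700 = 4.21e+04 rad/s.
Step 2 — Transfer function: H(jω) = jωL/(R + jωL).
Step 3 — Numerator jωL = j·267.7; denominator R + jωL = 22.9 + j267.7.
Step 4 — H = 0.9927 + j0.08491.
Step 5 — Magnitude: |H| = 0.9964 (-0.0 dB); phase: φ = 4.9°.

|H| = 0.9964 (-0.0 dB), φ = 4.9°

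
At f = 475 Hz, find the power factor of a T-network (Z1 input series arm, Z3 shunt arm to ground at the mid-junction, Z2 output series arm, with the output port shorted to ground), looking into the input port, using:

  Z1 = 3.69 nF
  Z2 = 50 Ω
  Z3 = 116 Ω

Step 1 — Angular frequency: ω = 2π·f = 2π·475 = 2985 rad/s.
Step 2 — Component impedances:
  Z1: Z = 1/(jωC) = -j/(ω·C) = 0 - j9.08e+04 Ω
  Z2: Z = R = 50 Ω
  Z3: Z = R = 116 Ω
Step 3 — With the output port shorted to ground, the output series arm Z2 runs from the junction to ground; the shunt arm Z3 also runs from the junction to ground. They appear in parallel: Z3 || Z2 = 34.94 Ω.
Step 4 — Series with input arm Z1: Z_in = Z1 + (Z3 || Z2) = 34.94 - j9.08e+04 Ω = 9.08e+04∠-90.0° Ω.
Step 5 — Power factor: PF = cos(φ) = Re(Z)/|Z| = 34.94/9.08e+04 = 0.0003848.
Step 6 — Type: Im(Z) = -9.08e+04 ⇒ leading (phase φ = -90.0°).

PF = 0.0003848 (leading, φ = -90.0°)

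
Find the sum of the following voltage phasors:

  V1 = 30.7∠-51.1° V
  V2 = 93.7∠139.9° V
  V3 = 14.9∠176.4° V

Step 1 — Convert each phasor to rectangular form:
  V1 = 30.7·(cos(-51.1°) + j·sin(-51.1°)) = 19.28 - j23.89 V
  V2 = 93.7·(cos(139.9°) + j·sin(139.9°)) = -71.67 + j60.35 V
  V3 = 14.9·(cos(176.4°) + j·sin(176.4°)) = -14.87 + j0.9356 V
Step 2 — Sum components: V_total = -67.27 + j37.4 V.
Step 3 — Convert to polar: |V_total| = 76.96 V, ∠V_total = 150.9°.

V_total = 76.96∠150.9° V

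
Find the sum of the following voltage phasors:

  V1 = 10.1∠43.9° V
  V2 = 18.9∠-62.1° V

Step 1 — Convert each phasor to rectangular form:
  V1 = 10.1·(cos(43.9°) + j·sin(43.9°)) = 7.278 + j7.003 V
  V2 = 18.9·(cos(-62.1°) + j·sin(-62.1°)) = 8.844 - j16.7 V
Step 2 — Sum components: V_total = 16.12 - j9.7 V.
Step 3 — Convert to polar: |V_total| = 18.81 V, ∠V_total = -31.0°.

V_total = 18.81∠-31.0° V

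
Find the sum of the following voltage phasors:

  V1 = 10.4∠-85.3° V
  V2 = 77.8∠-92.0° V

Step 1 — Convert each phasor to rectangular form:
  V1 = 10.4·(cos(-85.3°) + j·sin(-85.3°)) = 0.8522 - j10.37 V
  V2 = 77.8·(cos(-92.0°) + j·sin(-92.0°)) = -2.715 - j77.75 V
Step 2 — Sum components: V_total = -1.863 - j88.12 V.
Step 3 — Convert to polar: |V_total| = 88.14 V, ∠V_total = -91.2°.

V_total = 88.14∠-91.2° V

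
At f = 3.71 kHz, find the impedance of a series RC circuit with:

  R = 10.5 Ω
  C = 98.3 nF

Step 1 — Angular frequency: ω = 2π·f = 2π·3710 = 2.331e+04 rad/s.
Step 2 — Component impedances:
  R: Z = R = 10.5 Ω
  C: Z = 1/(jωC) = -j/(ω·C) = 0 - j436.4 Ω
Step 3 — Series combination: Z_total = R + C = 10.5 - j436.4 Ω = 436.5∠-88.6° Ω.

Z = 10.5 - j436.4 Ω = 436.5∠-88.6° Ω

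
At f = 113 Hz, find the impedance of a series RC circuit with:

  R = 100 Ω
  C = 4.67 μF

Step 1 — Angular frequency: ω = 2π·f = 2π·113 = 710 rad/s.
Step 2 — Component impedances:
  R: Z = R = 100 Ω
  C: Z = 1/(jωC) = -j/(ω·C) = 0 - j301.6 Ω
Step 3 — Series combination: Z_total = R + C = 100 - j301.6 Ω = 317.7∠-71.7° Ω.

Z = 100 - j301.6 Ω = 317.7∠-71.7° Ω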